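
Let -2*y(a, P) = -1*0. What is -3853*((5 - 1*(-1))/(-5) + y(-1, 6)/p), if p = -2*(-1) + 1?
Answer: 23118/5 ≈ 4623.6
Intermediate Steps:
p = 3 (p = 2 + 1 = 3)
y(a, P) = 0 (y(a, P) = -(-1)*0/2 = -½*0 = 0)
-3853*((5 - 1*(-1))/(-5) + y(-1, 6)/p) = -3853*((5 - 1*(-1))/(-5) + 0/3) = -3853*((5 + 1)*(-⅕) + 0*(⅓)) = -3853*(6*(-⅕) + 0) = -3853*(-6/5 + 0) = -3853*(-6/5) = 23118/5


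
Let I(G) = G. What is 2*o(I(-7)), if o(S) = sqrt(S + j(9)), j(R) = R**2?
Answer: 2*sqrt(74) ≈ 17.205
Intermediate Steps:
o(S) = sqrt(81 + S) (o(S) = sqrt(S + 9**2) = sqrt(S + 81) = sqrt(81 + S))
2*o(I(-7)) = 2*sqrt(81 - 7) = 2*sqrt(74)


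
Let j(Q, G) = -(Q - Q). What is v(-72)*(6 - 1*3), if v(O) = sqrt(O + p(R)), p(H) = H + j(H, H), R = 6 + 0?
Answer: 3*I*sqrt(66) ≈ 24.372*I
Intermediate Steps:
j(Q, G) = 0 (j(Q, G) = -1*0 = 0)
R = 6
p(H) = H (p(H) = H + 0 = H)
v(O) = sqrt(6 + O) (v(O) = sqrt(O + 6) = sqrt(6 + O))
v(-72)*(6 - 1*3) = sqrt(6 - 72)*(6 - 1*3) = sqrt(-66)*(6 - 3) = (I*sqrt(66))*3 = 3*I*sqrt(66)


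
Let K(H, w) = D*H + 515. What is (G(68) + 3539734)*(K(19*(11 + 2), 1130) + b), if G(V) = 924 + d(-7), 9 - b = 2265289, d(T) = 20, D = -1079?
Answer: -8962440326484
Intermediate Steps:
b = -2265280 (b = 9 - 1*2265289 = 9 - 2265289 = -2265280)
G(V) = 944 (G(V) = 924 + 20 = 944)
K(H, w) = 515 - 1079*H (K(H, w) = -1079*H + 515 = 515 - 1079*H)
(G(68) + 3539734)*(K(19*(11 + 2), 1130) + b) = (944 + 3539734)*((515 - 20501*(11 + 2)) - 2265280) = 3540678*((515 - 20501*13) - 2265280) = 3540678*((515 - 1079*247) - 2265280) = 3540678*((515 - 266513) - 2265280) = 3540678*(-265998 - 2265280) = 3540678*(-2531278) = -8962440326484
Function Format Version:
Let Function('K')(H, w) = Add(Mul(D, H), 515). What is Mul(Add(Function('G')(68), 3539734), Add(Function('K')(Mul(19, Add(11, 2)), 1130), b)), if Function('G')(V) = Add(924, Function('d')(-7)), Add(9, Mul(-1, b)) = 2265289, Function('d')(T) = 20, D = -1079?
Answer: -8962440326484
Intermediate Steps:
b = -2265280 (b = Add(9, Mul(-1, 2265289)) = Add(9, -2265289) = -2265280)
Function('G')(V) = 944 (Function('G')(V) = Add(924, 20) = 944)
Function('K')(H, w) = Add(515, Mul(-1079, H)) (Function('K')(H, w) = Add(Mul(-1079, H), 515) = Add(515, Mul(-1079, H)))
Mul(Add(Function('G')(68), 3539734), Add(Function('K')(Mul(19, Add(11, 2)), 1130), b)) = Mul(Add(944, 3539734), Add(Add(515, Mul(-1079, Mul(19, Add(11, 2)))), -2265280)) = Mul(3540678, Add(Add(515, Mul(-1079, Mul(19, 13))), -2265280)) = Mul(3540678, Add(Add(515, Mul(-1079, 247)), -2265280)) = Mul(3540678, Add(Add(515, -266513), -2265280)) = Mul(3540678, Add(-265998, -2265280)) = Mul(3540678, -2531278) = -8962440326484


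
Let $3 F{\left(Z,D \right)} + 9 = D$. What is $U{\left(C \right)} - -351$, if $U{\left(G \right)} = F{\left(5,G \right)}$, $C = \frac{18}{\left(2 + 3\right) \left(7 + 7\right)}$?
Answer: $\frac{12183}{35} \approx 348.09$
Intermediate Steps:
$F{\left(Z,D \right)} = -3 + \frac{D}{3}$
$C = \frac{9}{35}$ ($C = \frac{18}{5 \cdot 14} = \frac{18}{70} = 18 \cdot \frac{1}{70} = \frac{9}{35} \approx 0.25714$)
$U{\left(G \right)} = -3 + \frac{G}{3}$
$U{\left(C \right)} - -351 = \left(-3 + \frac{1}{3} \cdot \frac{9}{35}\right) - -351 = \left(-3 + \frac{3}{35}\right) + 351 = - \frac{102}{35} + 351 = \frac{12183}{35}$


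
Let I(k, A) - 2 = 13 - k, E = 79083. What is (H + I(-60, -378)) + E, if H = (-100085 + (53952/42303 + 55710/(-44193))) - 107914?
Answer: -26763085361137/207721831 ≈ -1.2884e+5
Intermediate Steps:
I(k, A) = 15 - k (I(k, A) = 2 + (13 - k) = 15 - k)
H = -43205930059435/207721831 (H = (-100085 + (53952*(1/42303) + 55710*(-1/44193))) - 107914 = (-100085 + (17984/14101 - 18570/14731)) - 107914 = (-100085 + 3066734/207721831) - 107914 = -20789836388901/207721831 - 107914 = -43205930059435/207721831 ≈ -2.0800e+5)
(H + I(-60, -378)) + E = (-43205930059435/207721831 + (15 - 1*(-60))) + 79083 = (-43205930059435/207721831 + (15 + 60)) + 79083 = (-43205930059435/207721831 + 75) + 79083 = -43190350922110/207721831 + 79083 = -26763085361137/207721831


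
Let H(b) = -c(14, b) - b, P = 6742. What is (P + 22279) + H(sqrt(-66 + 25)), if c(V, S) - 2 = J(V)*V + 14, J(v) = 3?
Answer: 28963 - I*sqrt(41) ≈ 28963.0 - 6.4031*I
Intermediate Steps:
c(V, S) = 16 + 3*V (c(V, S) = 2 + (3*V + 14) = 2 + (14 + 3*V) = 16 + 3*V)
H(b) = -58 - b (H(b) = -(16 + 3*14) - b = -(16 + 42) - b = -1*58 - b = -58 - b)
(P + 22279) + H(sqrt(-66 + 25)) = (6742 + 22279) + (-58 - sqrt(-66 + 25)) = 29021 + (-58 - sqrt(-41)) = 29021 + (-58 - I*sqrt(41)) = 28963 - I*sqrt(41)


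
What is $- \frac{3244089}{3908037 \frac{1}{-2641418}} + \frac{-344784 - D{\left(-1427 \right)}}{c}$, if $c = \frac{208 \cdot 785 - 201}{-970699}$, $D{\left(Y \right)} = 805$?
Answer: $\frac{128972598134850965}{30348512663} \approx 4.2497 \cdot 10^{6}$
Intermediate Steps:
$c = - \frac{163079}{970699}$ ($c = \left(163280 - 201\right) \left(- \frac{1}{970699}\right) = 163079 \left(- \frac{1}{970699}\right) = - \frac{163079}{970699} \approx -0.168$)
$- \frac{3244089}{3908037 \frac{1}{-2641418}} + \frac{-344784 - D{\left(-1427 \right)}}{c} = - \frac{3244089}{3908037 \frac{1}{-2641418}} + \frac{-344784 - 805}{- \frac{163079}{970699}} = - \frac{3244089}{3908037 \left(- \frac{1}{2641418}\right)} + \left(-344784 - 805\right) \left(- \frac{970699}{163079}\right) = - \frac{3244089}{- \frac{3908037}{2641418}} - - \frac{335462896711}{163079} = \left(-3244089\right) \left(- \frac{2641418}{3908037}\right) + \frac{335462896711}{163079} = \frac{2856331692734}{1302679} + \frac{335462896711}{163079} = \frac{128972598134850965}{30348512663}$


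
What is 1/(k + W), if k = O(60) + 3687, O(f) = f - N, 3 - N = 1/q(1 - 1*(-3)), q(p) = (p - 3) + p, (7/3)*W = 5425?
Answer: 5/30346 ≈ 0.00016477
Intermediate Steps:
W = 2325 (W = (3/7)*5425 = 2325)
q(p) = -3 + 2*p (q(p) = (-3 + p) + p = -3 + 2*p)
N = 14/5 (N = 3 - 1/(-3 + 2*(1 - 1*(-3))) = 3 - 1/(-3 + 2*(1 + 3)) = 3 - 1/(-3 + 2*4) = 3 - 1/(-3 + 8) = 3 - 1/5 = 14/5 ≈ 2.8000)
O(f) = -14/5 + f (O(f) = f - 1*14/5 = f - 14/5 = -14/5 + f)
k = 18721/5 (k = (-14/5 + 60) + 3687 = 286/5 + 3687 = 18721/5 ≈ 3744.2)
1/(k + W) = 1/(18721/5 + 2325) = 1/(30346/5) = 5/30346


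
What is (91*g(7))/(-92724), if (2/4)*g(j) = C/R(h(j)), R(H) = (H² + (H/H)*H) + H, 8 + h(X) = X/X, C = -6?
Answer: 13/38635 ≈ 0.00033648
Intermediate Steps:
h(X) = -7 (h(X) = -8 + X/X = -8 + 1 = -7)
R(H) = H² + 2*H (R(H) = (H² + 1*H) + H = (H² + H) + H = (H + H²) + H = H² + 2*H)
g(j) = -12/35 (g(j) = 2*(-6*(-1/(7*(2 - 7)))) = 2*(-6/((-7*(-5)))) = 2*(-6/35) = -12/35)
(91*g(7))/(-92724) = (91*(-12/35))/(-92724) = -156/5*(-1/92724) = 13/38635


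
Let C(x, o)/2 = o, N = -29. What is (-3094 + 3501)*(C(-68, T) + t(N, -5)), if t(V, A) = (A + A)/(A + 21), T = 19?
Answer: 121693/8 ≈ 15212.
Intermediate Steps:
t(V, A) = 2*A/(21 + A) (t(V, A) = (2*A)/(21 + A) = 2*A/(21 + A))
C(x, o) = 2*o
(-3094 + 3501)*(C(-68, T) + t(N, -5)) = (-3094 + 3501)*(2*19 + 2*(-5)/(21 - 5)) = 407*(38 + 2*(-5)/16) = 407*(38 + 2*(-5)*(1/16)) = 407*(38 - 5/8) = 407*(299/8) = 121693/8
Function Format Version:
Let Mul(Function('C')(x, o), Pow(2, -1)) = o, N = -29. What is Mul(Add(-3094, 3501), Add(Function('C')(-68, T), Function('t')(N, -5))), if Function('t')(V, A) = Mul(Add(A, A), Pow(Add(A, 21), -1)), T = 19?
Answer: Rational(121693, 8) ≈ 15212.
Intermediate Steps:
Function('t')(V, A) = Mul(2, A, Pow(Add(21, A), -1)) (Function('t')(V, A) = Mul(Mul(2, A), Pow(Add(21, A), -1)) = Mul(2, A, Pow(Add(21, A), -1)))
Function('C')(x, o) = Mul(2, o)
Mul(Add(-3094, 3501), Add(Function('C')(-68, T), Function('t')(N, -5))) = Mul(Add(-3094, 3501), Add(Mul(2, 19), Mul(2, -5, Pow(Add(21, -5), -1)))) = Mul(407, Add(38, Mul(2, -5, Pow(16, -1)))) = Mul(407, Add(38, Mul(2, -5, Rational(1, 16)))) = Mul(407, Add(38, Rational(-5, 8))) = Mul(407, Rational(299, 8)) = Rational(121693, 8)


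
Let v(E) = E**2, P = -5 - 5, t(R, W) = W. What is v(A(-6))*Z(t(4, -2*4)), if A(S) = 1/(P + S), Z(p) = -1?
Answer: -1/256 ≈ -0.0039063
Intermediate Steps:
P = -10
A(S) = 1/(-10 + S)
v(A(-6))*Z(t(4, -2*4)) = (1/(-10 - 6))**2*(-1) = (1/(-16))**2*(-1) = (-1/16)**2*(-1) = (1/256)*(-1) = -1/256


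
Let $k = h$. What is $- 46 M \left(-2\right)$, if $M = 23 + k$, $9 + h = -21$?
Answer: $-644$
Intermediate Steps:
$h = -30$ ($h = -9 - 21 = -30$)
$k = -30$
$M = -7$ ($M = 23 - 30 = -7$)
$- 46 M \left(-2\right) = \left(-46\right) \left(-7\right) \left(-2\right) = 322 \left(-2\right) = -644$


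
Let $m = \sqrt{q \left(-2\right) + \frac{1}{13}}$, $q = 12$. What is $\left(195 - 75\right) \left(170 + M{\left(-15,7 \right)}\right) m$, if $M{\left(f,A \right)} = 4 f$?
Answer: $\frac{13200 i \sqrt{4043}}{13} \approx 64563.0 i$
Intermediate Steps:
$m = \frac{i \sqrt{4043}}{13}$ ($m = \sqrt{12 \left(-2\right) + \frac{1}{13}} = \sqrt{-24 + \frac{1}{13}} = \sqrt{- \frac{311}{13}} = \frac{i \sqrt{4043}}{13} \approx 4.8911 i$)
$\left(195 - 75\right) \left(170 + M{\left(-15,7 \right)}\right) m = \left(195 - 75\right) \left(170 + 4 \left(-15\right)\right) \frac{i \sqrt{4043}}{13} = 120 \left(170 - 60\right) \frac{i \sqrt{4043}}{13} = 120 \cdot 110 \frac{i \sqrt{4043}}{13} = 13200 \frac{i \sqrt{4043}}{13} = \frac{13200 i \sqrt{4043}}{13}$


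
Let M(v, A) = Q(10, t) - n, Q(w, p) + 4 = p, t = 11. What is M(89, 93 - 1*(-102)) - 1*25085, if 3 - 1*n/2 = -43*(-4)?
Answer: -24740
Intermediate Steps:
Q(w, p) = -4 + p
n = -338 (n = 6 - (-86)*(-4) = 6 - 2*172 = 6 - 344 = -338)
M(v, A) = 345 (M(v, A) = (-4 + 11) - 1*(-338) = 7 + 338 = 345)
M(89, 93 - 1*(-102)) - 1*25085 = 345 - 1*25085 = 345 - 25085 = -24740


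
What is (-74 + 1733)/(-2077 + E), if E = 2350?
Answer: 79/13 ≈ 6.0769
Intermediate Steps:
(-74 + 1733)/(-2077 + E) = (-74 + 1733)/(-2077 + 2350) = 1659/273 = 1659*(1/273) = 79/13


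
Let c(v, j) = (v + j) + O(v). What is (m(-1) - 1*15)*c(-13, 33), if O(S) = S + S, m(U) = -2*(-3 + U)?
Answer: 42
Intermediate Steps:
m(U) = 6 - 2*U
O(S) = 2*S
c(v, j) = j + 3*v (c(v, j) = (v + j) + 2*v = (j + v) + 2*v = j + 3*v)
(m(-1) - 1*15)*c(-13, 33) = ((6 - 2*(-1)) - 1*15)*(33 + 3*(-13)) = ((6 + 2) - 15)*(33 - 39) = (8 - 15)*(-6) = -7*(-6) = 42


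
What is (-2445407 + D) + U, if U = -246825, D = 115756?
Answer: -2576476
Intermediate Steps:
(-2445407 + D) + U = (-2445407 + 115756) - 246825 = -2329651 - 246825 = -2576476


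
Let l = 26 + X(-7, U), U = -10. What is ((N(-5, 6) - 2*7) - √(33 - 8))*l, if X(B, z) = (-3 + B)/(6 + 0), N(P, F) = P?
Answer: -584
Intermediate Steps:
X(B, z) = -½ + B/6 (X(B, z) = (-3 + B)/6 = (-3 + B)*(⅙) = -½ + B/6)
l = 73/3 (l = 26 + (-½ + (⅙)*(-7)) = 26 + (-½ - 7/6) = 26 - 5/3 = 73/3 ≈ 24.333)
((N(-5, 6) - 2*7) - √(33 - 8))*l = ((-5 - 2*7) - √(33 - 8))*(73/3) = ((-5 - 14) - √25)*(73/3) = (-19 - 1*5)*(73/3) = (-19 - 5)*(73/3) = -24*73/3 = -584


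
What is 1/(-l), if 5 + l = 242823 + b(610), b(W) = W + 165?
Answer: -1/243593 ≈ -4.1052e-6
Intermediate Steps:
b(W) = 165 + W
l = 243593 (l = -5 + (242823 + (165 + 610)) = -5 + (242823 + 775) = -5 + 243598 = 243593)
1/(-l) = 1/(-1*243593) = 1/(-243593) = -1/243593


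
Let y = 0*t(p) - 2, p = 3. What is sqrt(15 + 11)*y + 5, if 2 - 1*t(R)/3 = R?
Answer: 5 - 2*sqrt(26) ≈ -5.1980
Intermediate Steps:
t(R) = 6 - 3*R
y = -2 (y = 0*(6 - 3*3) - 2 = 0*(6 - 9) - 2 = 0*(-3) - 2 = 0 - 2 = -2)
sqrt(15 + 11)*y + 5 = sqrt(15 + 11)*(-2) + 5 = sqrt(26)*(-2) + 5 = -2*sqrt(26) + 5 = 5 - 2*sqrt(26)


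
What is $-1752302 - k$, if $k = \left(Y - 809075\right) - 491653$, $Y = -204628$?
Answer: $-246946$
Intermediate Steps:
$k = -1505356$ ($k = \left(-204628 - 809075\right) - 491653 = -1013703 - 491653 = -1505356$)
$-1752302 - k = -1752302 - -1505356 = -1752302 + 1505356 = -246946$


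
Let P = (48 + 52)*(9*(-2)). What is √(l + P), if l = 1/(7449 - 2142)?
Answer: 7*I*√1034604957/5307 ≈ 42.426*I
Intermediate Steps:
l = 1/5307 ≈ 0.00018843
P = -1800 (P = 100*(-18) = -1800)
√(l + P) = √(1/5307 - 1800) = √(-9552599/5307) = 7*I*√1034604957/5307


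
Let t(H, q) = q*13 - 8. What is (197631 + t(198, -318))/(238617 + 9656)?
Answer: 193489/248273 ≈ 0.77934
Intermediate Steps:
t(H, q) = -8 + 13*q (t(H, q) = 13*q - 8 = -8 + 13*q)
(197631 + t(198, -318))/(238617 + 9656) = (197631 + (-8 + 13*(-318)))/(238617 + 9656) = (197631 + (-8 - 4134))/248273 = (197631 - 4142)*(1/248273) = 193489*(1/248273) = 193489/248273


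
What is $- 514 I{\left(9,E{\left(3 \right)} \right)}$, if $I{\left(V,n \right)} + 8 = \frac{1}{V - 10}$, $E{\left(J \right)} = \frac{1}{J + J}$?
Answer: $4626$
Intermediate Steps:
$E{\left(J \right)} = \frac{1}{2 J}$
$I{\left(V,n \right)} = -8 + \frac{1}{-10 + V}$ ($I{\left(V,n \right)} = -8 + \frac{1}{V - 10} = -8 + \frac{1}{-10 + V}$)
$- 514 I{\left(9,E{\left(3 \right)} \right)} = - 514 \frac{81 - 72}{-10 + 9} = - 514 \frac{81 - 72}{-1} = - 514 \left(\left(-1\right) 9\right) = \left(-514\right) \left(-9\right) = 4626$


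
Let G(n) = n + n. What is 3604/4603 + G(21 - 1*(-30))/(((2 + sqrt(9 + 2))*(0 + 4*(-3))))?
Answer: 103479/32221 - 17*sqrt(11)/14 ≈ -0.81579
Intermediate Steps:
G(n) = 2*n
3604/4603 + G(21 - 1*(-30))/(((2 + sqrt(9 + 2))*(0 + 4*(-3)))) = 3604/4603 + (2*(21 - 1*(-30)))/(((2 + sqrt(9 + 2))*(0 + 4*(-3)))) = 3604*(1/4603) + (2*(21 + 30))/(((2 + sqrt(11))*(0 - 12))) = 3604/4603 + (2*51)/(((2 + sqrt(11))*(-12))) = 3604/4603 + 102/(-24 - 12*sqrt(11))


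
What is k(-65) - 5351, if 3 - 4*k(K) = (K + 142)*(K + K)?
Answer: -11391/4 ≈ -2847.8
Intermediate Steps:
k(K) = 3/4 - K*(142 + K)/2 (k(K) = 3/4 - (K + 142)*(K + K)/4 = 3/4 - (142 + K)*2*K/4 = 3/4 - K*(142 + K)/2)
k(-65) - 5351 = (3/4 - 71*(-65) - 1/2*(-65)**2) - 5351 = (3/4 + 4615 - 1/2*4225) - 5351 = (3/4 + 4615 - 4225/2) - 5351 = 10013/4 - 5351 = -11391/4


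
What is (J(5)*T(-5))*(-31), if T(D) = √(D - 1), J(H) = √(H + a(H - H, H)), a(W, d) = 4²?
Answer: -93*I*√14 ≈ -347.97*I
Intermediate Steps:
a(W, d) = 16
J(H) = √(16 + H) (J(H) = √(H + 16) = √(16 + H))
T(D) = √(-1 + D)
(J(5)*T(-5))*(-31) = (√(16 + 5)*√(-1 - 5))*(-31) = (√21*√(-6))*(-31) = (√21*(I*√6))*(-31) = (3*I*√14)*(-31) = -93*I*√14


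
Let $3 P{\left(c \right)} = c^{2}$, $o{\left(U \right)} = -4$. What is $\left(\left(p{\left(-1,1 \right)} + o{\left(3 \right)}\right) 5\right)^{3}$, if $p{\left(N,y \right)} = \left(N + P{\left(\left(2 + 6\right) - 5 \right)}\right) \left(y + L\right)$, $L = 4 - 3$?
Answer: $0$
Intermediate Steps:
$P{\left(c \right)} = \frac{c^{2}}{3}$
$L = 1$ ($L = 4 - 3 = 1$)
$p{\left(N,y \right)} = \left(1 + y\right) \left(3 + N\right)$ ($p{\left(N,y \right)} = \left(N + \frac{\left(\left(2 + 6\right) - 5\right)^{2}}{3}\right) \left(y + 1\right) = \left(N + \frac{\left(8 - 5\right)^{2}}{3}\right) \left(1 + y\right) = \left(N + \frac{3^{2}}{3}\right) \left(1 + y\right) = \left(N + \frac{1}{3} \cdot 9\right) \left(1 + y\right) = \left(N + 3\right) \left(1 + y\right) = \left(3 + N\right) \left(1 + y\right) = \left(1 + y\right) \left(3 + N\right)$)
$\left(\left(p{\left(-1,1 \right)} + o{\left(3 \right)}\right) 5\right)^{3} = \left(\left(\left(3 - 1 + 3 \cdot 1 - 1\right) - 4\right) 5\right)^{3} = \left(\left(\left(3 - 1 + 3 - 1\right) - 4\right) 5\right)^{3} = \left(\left(4 - 4\right) 5\right)^{3} = \left(0 \cdot 5\right)^{3} = 0^{3} = 0$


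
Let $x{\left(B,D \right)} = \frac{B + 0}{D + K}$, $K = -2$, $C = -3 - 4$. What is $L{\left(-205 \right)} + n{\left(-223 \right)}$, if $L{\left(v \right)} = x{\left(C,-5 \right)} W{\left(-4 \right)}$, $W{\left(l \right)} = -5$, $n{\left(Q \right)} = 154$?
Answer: $149$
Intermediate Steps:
$C = -7$ ($C = -3 - 4 = -7$)
$x{\left(B,D \right)} = \frac{B}{-2 + D}$ ($x{\left(B,D \right)} = \frac{B + 0}{D - 2} = \frac{B}{-2 + D}$)
$L{\left(v \right)} = -5$ ($L{\left(v \right)} = - \frac{7}{-2 - 5} \left(-5\right) = - \frac{7}{-7} \left(-5\right) = \left(-7\right) \left(- \frac{1}{7}\right) \left(-5\right) = 1 \left(-5\right) = -5$)
$L{\left(-205 \right)} + n{\left(-223 \right)} = -5 + 154 = 149$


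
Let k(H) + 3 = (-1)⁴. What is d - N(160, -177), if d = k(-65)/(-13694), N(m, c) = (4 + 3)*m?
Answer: -7668639/6847 ≈ -1120.0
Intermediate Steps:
k(H) = -2 (k(H) = -3 + (-1)⁴ = -3 + 1 = -2)
N(m, c) = 7*m
d = 1/6847 (d = -2/(-13694) = -2*(-1/13694) = 1/6847 ≈ 0.00014605)
d - N(160, -177) = 1/6847 - 7*160 = 1/6847 - 1*1120 = 1/6847 - 1120 = -7668639/6847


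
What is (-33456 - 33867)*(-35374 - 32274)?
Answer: 4554266304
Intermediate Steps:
(-33456 - 33867)*(-35374 - 32274) = -67323*(-67648) = 4554266304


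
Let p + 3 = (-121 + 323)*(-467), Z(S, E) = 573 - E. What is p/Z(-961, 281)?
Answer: -94337/292 ≈ -323.07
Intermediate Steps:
p = -94337 (p = -3 + (-121 + 323)*(-467) = -3 + 202*(-467) = -3 - 94334 = -94337)
p/Z(-961, 281) = -94337/(573 - 1*281) = -94337/(573 - 281) = -94337/292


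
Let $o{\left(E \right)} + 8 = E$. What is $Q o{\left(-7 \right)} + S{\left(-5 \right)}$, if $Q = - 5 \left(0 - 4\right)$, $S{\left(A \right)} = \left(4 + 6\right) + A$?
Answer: $-295$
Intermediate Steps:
$S{\left(A \right)} = 10 + A$
$o{\left(E \right)} = -8 + E$
$Q = 20$ ($Q = \left(-5\right) \left(-4\right) = 20$)
$Q o{\left(-7 \right)} + S{\left(-5 \right)} = 20 \left(-8 - 7\right) + \left(10 - 5\right) = 20 \left(-15\right) + 5 = -300 + 5 = -295$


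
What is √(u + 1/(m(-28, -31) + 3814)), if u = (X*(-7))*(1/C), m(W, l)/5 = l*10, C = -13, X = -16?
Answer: I*√1865657690/14716 ≈ 2.9351*I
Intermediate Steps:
m(W, l) = 50*l (m(W, l) = 5*(l*10) = 5*(10*l) = 50*l)
u = -112/13 (u = (-16*(-7))*(1/(-13)) = 112*(1*(-1/13)) = 112*(-1/13) = -112/13 ≈ -8.6154)
√(u + 1/(m(-28, -31) + 3814)) = √(-112/13 + 1/(50*(-31) + 3814)) = √(-112/13 + 1/(-1550 + 3814)) = √(-112/13 + 1/2264) = √(-253555/29432) = I*√1865657690/14716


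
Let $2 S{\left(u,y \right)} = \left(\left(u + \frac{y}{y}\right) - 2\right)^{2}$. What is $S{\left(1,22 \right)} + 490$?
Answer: $490$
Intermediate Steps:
$S{\left(u,y \right)} = \frac{\left(-1 + u\right)^{2}}{2}$ ($S{\left(u,y \right)} = \frac{\left(\left(u + \frac{y}{y}\right) - 2\right)^{2}}{2} = \frac{\left(\left(u + 1\right) - 2\right)^{2}}{2} = \frac{\left(\left(1 + u\right) - 2\right)^{2}}{2} = \frac{\left(-1 + u\right)^{2}}{2}$)
$S{\left(1,22 \right)} + 490 = \frac{\left(-1 + 1\right)^{2}}{2} + 490 = \frac{0^{2}}{2} + 490 = \frac{1}{2} \cdot 0 + 490 = 0 + 490 = 490$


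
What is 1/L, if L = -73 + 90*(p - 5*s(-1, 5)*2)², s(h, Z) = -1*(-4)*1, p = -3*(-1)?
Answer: 1/123137 ≈ 8.1210e-6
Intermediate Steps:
p = 3
s(h, Z) = 4 (s(h, Z) = 4*1 = 4)
L = 123137 (L = -73 + 90*(3 - 5*4*2)² = -73 + 90*(3 - 20*2)² = -73 + 90*(3 - 40)² = -73 + 90*(-37)² = -73 + 90*1369 = -73 + 123210 = 123137)
1/L = 1/123137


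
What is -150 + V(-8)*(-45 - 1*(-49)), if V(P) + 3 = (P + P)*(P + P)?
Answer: 862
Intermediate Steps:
V(P) = -3 + 4*P² (V(P) = -3 + (P + P)*(P + P) = -3 + (2*P)*(2*P) = -3 + 4*P²)
-150 + V(-8)*(-45 - 1*(-49)) = -150 + (-3 + 4*(-8)²)*(-45 - 1*(-49)) = -150 + (-3 + 4*64)*(-45 + 49) = -150 + (-3 + 256)*4 = -150 + 253*4 = -150 + 1012 = 862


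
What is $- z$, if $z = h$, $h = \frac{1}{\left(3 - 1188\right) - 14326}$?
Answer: $\frac{1}{15511} \approx 6.447 \cdot 10^{-5}$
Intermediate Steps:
$h = - \frac{1}{15511}$ ($h = \frac{1}{\left(3 - 1188\right) - 14326} = \frac{1}{-1185 - 14326} = \frac{1}{-15511} = - \frac{1}{15511} \approx -6.447 \cdot 10^{-5}$)
$z = - \frac{1}{15511} \approx -6.447 \cdot 10^{-5}$
$- z = \left(-1\right) \left(- \frac{1}{15511}\right) = \frac{1}{15511}$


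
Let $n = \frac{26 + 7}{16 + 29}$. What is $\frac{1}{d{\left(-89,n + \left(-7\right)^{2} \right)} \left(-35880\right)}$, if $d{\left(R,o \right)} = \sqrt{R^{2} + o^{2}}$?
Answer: $- \frac{\sqrt{2338741}}{5594268472} \approx -2.7337 \cdot 10^{-7}$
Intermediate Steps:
$n = \frac{11}{15}$ ($n = \frac{33}{45} = 33 \cdot \frac{1}{45} = \frac{11}{15} \approx 0.73333$)
$\frac{1}{d{\left(-89,n + \left(-7\right)^{2} \right)} \left(-35880\right)} = \frac{1}{\sqrt{\left(-89\right)^{2} + \left(\frac{11}{15} + \left(-7\right)^{2}\right)^{2}} \left(-35880\right)} = \frac{1}{\sqrt{7921 + \left(\frac{11}{15} + 49\right)^{2}}} \left(- \frac{1}{35880}\right) = \frac{1}{\sqrt{7921 + \left(\frac{746}{15}\right)^{2}}} \left(- \frac{1}{35880}\right) = \frac{1}{\sqrt{7921 + \frac{556516}{225}}} \left(- \frac{1}{35880}\right) = \frac{1}{\sqrt{\frac{2338741}{225}}} \left(- \frac{1}{35880}\right) = \frac{1}{\frac{1}{15} \sqrt{2338741}} \left(- \frac{1}{35880}\right) = \frac{15 \sqrt{2338741}}{2338741} \left(- \frac{1}{35880}\right) = - \frac{\sqrt{2338741}}{5594268472}$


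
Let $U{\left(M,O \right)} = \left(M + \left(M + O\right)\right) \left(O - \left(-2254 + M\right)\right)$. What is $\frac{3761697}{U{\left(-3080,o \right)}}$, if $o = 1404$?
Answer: $- \frac{1253899}{10681976} \approx -0.11738$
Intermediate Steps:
$U{\left(M,O \right)} = \left(O + 2 M\right) \left(2254 + O - M\right)$
$\frac{3761697}{U{\left(-3080,o \right)}} = \frac{3761697}{1404^{2} - 2 \left(-3080\right)^{2} + 2254 \cdot 1404 + 4508 \left(-3080\right) - 4324320} = \frac{3761697}{1971216 - 18972800 + 3164616 - 13884640 - 4324320} = \frac{3761697}{-32045928} = 3761697 \left(- \frac{1}{32045928}\right) = - \frac{1253899}{10681976}$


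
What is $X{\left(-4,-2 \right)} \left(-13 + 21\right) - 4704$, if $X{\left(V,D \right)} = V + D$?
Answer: $-4752$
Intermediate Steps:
$X{\left(V,D \right)} = D + V$
$X{\left(-4,-2 \right)} \left(-13 + 21\right) - 4704 = \left(-2 - 4\right) \left(-13 + 21\right) - 4704 = \left(-6\right) 8 - 4704 = -48 - 4704 = -4752$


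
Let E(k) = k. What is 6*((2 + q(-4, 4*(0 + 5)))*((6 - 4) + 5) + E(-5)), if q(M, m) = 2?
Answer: 138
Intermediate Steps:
6*((2 + q(-4, 4*(0 + 5)))*((6 - 4) + 5) + E(-5)) = 6*((2 + 2)*((6 - 4) + 5) - 5) = 6*(4*(2 + 5) - 5) = 6*(4*7 - 5) = 6*(28 - 5) = 6*23 = 138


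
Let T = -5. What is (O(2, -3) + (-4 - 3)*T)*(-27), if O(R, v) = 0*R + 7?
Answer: -1134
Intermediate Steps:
O(R, v) = 7 (O(R, v) = 0 + 7 = 7)
(O(2, -3) + (-4 - 3)*T)*(-27) = (7 + (-4 - 3)*(-5))*(-27) = (7 - 7*(-5))*(-27) = (7 + 35)*(-27) = 42*(-27) = -1134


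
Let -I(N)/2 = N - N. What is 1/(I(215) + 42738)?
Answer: 1/42738 ≈ 2.3398e-5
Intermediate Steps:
I(N) = 0 (I(N) = -2*(N - N) = -2*0 = 0)
1/(I(215) + 42738) = 1/(0 + 42738) = 1/42738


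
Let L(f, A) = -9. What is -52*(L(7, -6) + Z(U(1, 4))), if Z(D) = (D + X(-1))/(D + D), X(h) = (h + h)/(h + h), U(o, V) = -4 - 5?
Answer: 4004/9 ≈ 444.89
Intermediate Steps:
U(o, V) = -9
X(h) = 1 (X(h) = (2*h)/((2*h)) = (2*h)*(1/(2*h)) = 1)
Z(D) = (1 + D)/(2*D) (Z(D) = (D + 1)/(D + D) = (1 + D)/((2*D)) = (1 + D)*(1/(2*D)) = (1 + D)/(2*D))
-52*(L(7, -6) + Z(U(1, 4))) = -52*(-9 + (½)*(1 - 9)/(-9)) = -52*(-9 + (½)*(-⅑)*(-8)) = -52*(-9 + 4/9) = -52*(-77/9) = 4004/9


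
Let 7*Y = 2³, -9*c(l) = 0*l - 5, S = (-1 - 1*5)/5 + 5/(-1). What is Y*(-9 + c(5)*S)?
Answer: -128/9 ≈ -14.222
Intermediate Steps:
S = -31/5 (S = (-1 - 5)*(⅕) + 5*(-1) = -6*⅕ - 5 = -6/5 - 5 = -31/5 ≈ -6.2000)
c(l) = 5/9 (c(l) = -(0*l - 5)/9 = -(0 - 5)/9 = -⅑*(-5) = 5/9)
Y = 8/7 (Y = (⅐)*2³ = (⅐)*8 = 8/7 ≈ 1.1429)
Y*(-9 + c(5)*S) = 8*(-9 + (5/9)*(-31/5))/7 = 8*(-9 - 31/9)/7 = (8/7)*(-112/9) = -128/9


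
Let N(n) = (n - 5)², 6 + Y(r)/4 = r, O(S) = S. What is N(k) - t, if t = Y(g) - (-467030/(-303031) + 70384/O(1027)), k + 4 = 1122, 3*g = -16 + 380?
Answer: 1156197150587693/933638511 ≈ 1.2384e+6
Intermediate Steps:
g = 364/3 (g = (-16 + 380)/3 = (⅓)*364 = 364/3 ≈ 121.33)
k = 1118 (k = -4 + 1122 = 1118)
Y(r) = -24 + 4*r
N(n) = (-5 + n)²
t = 365294045266/933638511 (t = (-24 + 4*(364/3)) - (-467030/(-303031) + 70384/1027) = (-24 + 1456/3) - (-467030*(-1/303031) + 70384*(1/1027)) = 1384/3 - (467030/303031 + 70384/1027) = 1384/3 - 1*21808173714/311212837 = 1384/3 - 21808173714/311212837 = 365294045266/933638511 ≈ 391.26)
N(k) - t = (-5 + 1118)² - 1*365294045266/933638511 = 1113² - 365294045266/933638511 = 1238769 - 365294045266/933638511 = 1156197150587693/933638511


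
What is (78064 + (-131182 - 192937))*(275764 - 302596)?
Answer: 6602147760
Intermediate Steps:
(78064 + (-131182 - 192937))*(275764 - 302596) = (78064 - 324119)*(-26832) = -246055*(-26832) = 6602147760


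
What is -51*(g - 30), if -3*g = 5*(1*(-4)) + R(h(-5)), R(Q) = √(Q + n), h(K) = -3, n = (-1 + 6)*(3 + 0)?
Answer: 1190 + 34*√3 ≈ 1248.9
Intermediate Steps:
n = 15 (n = 5*3 = 15)
R(Q) = √(15 + Q) (R(Q) = √(Q + 15) = √(15 + Q))
g = 20/3 - 2*√3/3 (g = -(5*(1*(-4)) + √(15 - 3))/3 = -(5*(-4) + √12)/3 = -(-20 + 2*√3)/3 = 20/3 - 2*√3/3 ≈ 5.5120)
-51*(g - 30) = -51*((20/3 - 2*√3/3) - 30) = -51*(-70/3 - 2*√3/3) = 1190 + 34*√3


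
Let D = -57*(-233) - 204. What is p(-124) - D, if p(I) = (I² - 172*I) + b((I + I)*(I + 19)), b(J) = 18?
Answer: 23645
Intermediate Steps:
D = 13077 (D = 13281 - 204 = 13077)
p(I) = 18 + I² - 172*I (p(I) = (I² - 172*I) + 18 = 18 + I² - 172*I)
p(-124) - D = (18 + (-124)² - 172*(-124)) - 1*13077 = (18 + 15376 + 21328) - 13077 = 36722 - 13077 = 23645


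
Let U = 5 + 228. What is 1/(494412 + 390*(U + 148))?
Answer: 1/643002 ≈ 1.5552e-6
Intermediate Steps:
U = 233
1/(494412 + 390*(U + 148)) = 1/(494412 + 390*(233 + 148)) = 1/(494412 + 390*381) = 1/(494412 + 148590) = 1/643002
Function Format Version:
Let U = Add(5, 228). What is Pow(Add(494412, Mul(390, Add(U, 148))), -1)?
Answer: Rational(1, 643002) ≈ 1.5552e-6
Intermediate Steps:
U = 233
Pow(Add(494412, Mul(390, Add(U, 148))), -1) = Pow(Add(494412, Mul(390, Add(233, 148))), -1) = Pow(Add(494412, Mul(390, 381)), -1) = Pow(Add(494412, 148590), -1) = Pow(643002, -1) = Rational(1, 643002)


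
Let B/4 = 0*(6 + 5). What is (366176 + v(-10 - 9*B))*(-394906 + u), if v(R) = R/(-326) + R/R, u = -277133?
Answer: -40111895019384/163 ≈ -2.4609e+11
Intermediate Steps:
B = 0 (B = 4*(0*(6 + 5)) = 4*(0*11) = 4*0 = 0)
v(R) = 1 - R/326 (v(R) = R*(-1/326) + 1 = -R/326 + 1 = 1 - R/326)
(366176 + v(-10 - 9*B))*(-394906 + u) = (366176 + (1 - (-10 - 9*0)/326))*(-394906 - 277133) = (366176 + (1 - (-10 + 0)/326))*(-672039) = (366176 + (1 - 1/326*(-10)))*(-672039) = (366176 + (1 + 5/163))*(-672039) = (366176 + 168/163)*(-672039) = (59686856/163)*(-672039) = -40111895019384/163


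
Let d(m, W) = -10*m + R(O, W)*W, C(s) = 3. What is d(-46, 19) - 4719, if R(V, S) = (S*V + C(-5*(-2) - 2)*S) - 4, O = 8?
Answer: -364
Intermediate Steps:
R(V, S) = -4 + 3*S + S*V (R(V, S) = (S*V + 3*S) - 4 = (3*S + S*V) - 4 = -4 + 3*S + S*V)
d(m, W) = -10*m + W*(-4 + 11*W) (d(m, W) = -10*m + (-4 + 3*W + W*8)*W = -10*m + (-4 + 3*W + 8*W)*W = -10*m + (-4 + 11*W)*W = -10*m + W*(-4 + 11*W))
d(-46, 19) - 4719 = (-10*(-46) + 19*(-4 + 11*19)) - 4719 = (460 + 19*(-4 + 209)) - 4719 = (460 + 19*205) - 4719 = (460 + 3895) - 4719 = 4355 - 4719 = -364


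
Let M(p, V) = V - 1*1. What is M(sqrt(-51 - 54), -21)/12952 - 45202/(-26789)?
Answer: 292433473/173485564 ≈ 1.6856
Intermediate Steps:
M(p, V) = -1 + V (M(p, V) = V - 1 = -1 + V)
M(sqrt(-51 - 54), -21)/12952 - 45202/(-26789) = (-1 - 21)/12952 - 45202/(-26789) = -22*1/12952 - 45202*(-1/26789) = -11/6476 + 45202/26789 = 292433473/173485564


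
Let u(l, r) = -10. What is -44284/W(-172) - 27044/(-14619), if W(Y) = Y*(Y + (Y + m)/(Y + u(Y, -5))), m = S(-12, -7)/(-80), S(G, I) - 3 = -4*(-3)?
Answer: 107948655740/313119785253 ≈ 0.34475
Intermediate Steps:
S(G, I) = 15 (S(G, I) = 3 - 4*(-3) = 3 + 12 = 15)
m = -3/16 (m = 15/(-80) = 15*(-1/80) = -3/16 ≈ -0.18750)
W(Y) = Y*(Y + (-3/16 + Y)/(-10 + Y)) (W(Y) = Y*(Y + (Y - 3/16)/(Y - 10)) = Y*(Y + (-3/16 + Y)/(-10 + Y)))
-44284/W(-172) - 27044/(-14619) = -44284*(-4*(-10 - 172)/(43*(-3 - 144*(-172) + 16*(-172)**2))) - 27044/(-14619) = -44284*728/(43*(-3 + 24768 + 16*29584)) - 27044*(-1/14619) = -44284*728/(43*(-3 + 24768 + 473344)) + 27044/14619 = -44284/((1/16)*(-172)*(-1/182)*498109) + 27044/14619 = -44284/21418687/728 + 27044/14619 = -44284*728/21418687 + 27044/14619 = -32238752/21418687 + 27044/14619 = 107948655740/313119785253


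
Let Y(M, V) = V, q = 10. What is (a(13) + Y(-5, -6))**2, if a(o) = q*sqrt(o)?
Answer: 1336 - 120*sqrt(13) ≈ 903.33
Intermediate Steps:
a(o) = 10*sqrt(o)
(a(13) + Y(-5, -6))**2 = (10*sqrt(13) - 6)**2 = (-6 + 10*sqrt(13))**2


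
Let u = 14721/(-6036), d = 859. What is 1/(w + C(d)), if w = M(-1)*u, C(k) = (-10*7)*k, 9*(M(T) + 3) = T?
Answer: -4527/272174161 ≈ -1.6633e-5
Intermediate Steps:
M(T) = -3 + T/9
C(k) = -70*k
u = -4907/2012 (u = 14721*(-1/6036) = -4907/2012 ≈ -2.4389)
w = 34349/4527 (w = (-3 + (⅑)*(-1))*(-4907/2012) = (-3 - ⅑)*(-4907/2012) = -28/9*(-4907/2012) = 34349/4527 ≈ 7.5876)
1/(w + C(d)) = 1/(34349/4527 - 70*859) = 1/(34349/4527 - 60130) = 1/(-272174161/4527) = -4527/272174161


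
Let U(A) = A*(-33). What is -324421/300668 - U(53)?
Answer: 525543911/300668 ≈ 1747.9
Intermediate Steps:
U(A) = -33*A
-324421/300668 - U(53) = -324421/300668 - (-33)*53 = -324421*1/300668 - 1*(-1749) = -324421/300668 + 1749 = 525543911/300668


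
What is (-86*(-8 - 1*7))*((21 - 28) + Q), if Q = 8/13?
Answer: -107070/13 ≈ -8236.2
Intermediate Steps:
Q = 8/13 (Q = 8*(1/13) = 8/13 ≈ 0.61539)
(-86*(-8 - 1*7))*((21 - 28) + Q) = (-86*(-8 - 1*7))*((21 - 28) + 8/13) = (-86*(-8 - 7))*(-7 + 8/13) = -86*(-15)*(-83/13) = 1290*(-83/13) = -107070/13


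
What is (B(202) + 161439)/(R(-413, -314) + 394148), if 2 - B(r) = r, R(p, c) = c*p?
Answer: 161239/523830 ≈ 0.30781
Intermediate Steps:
B(r) = 2 - r
(B(202) + 161439)/(R(-413, -314) + 394148) = ((2 - 1*202) + 161439)/(-314*(-413) + 394148) = ((2 - 202) + 161439)/(129682 + 394148) = (-200 + 161439)/523830 = 161239*(1/523830) = 161239/523830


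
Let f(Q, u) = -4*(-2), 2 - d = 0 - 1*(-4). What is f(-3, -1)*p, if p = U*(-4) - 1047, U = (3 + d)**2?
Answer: -8408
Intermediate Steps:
d = -2 (d = 2 - (0 - 1*(-4)) = 2 - (0 + 4) = 2 - 1*4 = 2 - 4 = -2)
U = 1 (U = (3 - 2)**2 = 1**2 = 1)
f(Q, u) = 8
p = -1051 (p = 1*(-4) - 1047 = -4 - 1047 = -1051)
f(-3, -1)*p = 8*(-1051) = -8408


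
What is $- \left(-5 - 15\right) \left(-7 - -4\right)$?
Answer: $-60$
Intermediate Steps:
$- \left(-5 - 15\right) \left(-7 - -4\right) = - \left(-20\right) \left(-7 + 4\right) = - \left(-20\right) \left(-3\right) = \left(-1\right) 60 = -60$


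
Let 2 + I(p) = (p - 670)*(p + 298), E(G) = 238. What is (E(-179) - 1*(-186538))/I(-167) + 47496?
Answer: 5207702128/109649 ≈ 47494.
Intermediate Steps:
I(p) = -2 + (-670 + p)*(298 + p) (I(p) = -2 + (p - 670)*(p + 298) = -2 + (-670 + p)*(298 + p))
(E(-179) - 1*(-186538))/I(-167) + 47496 = (238 - 1*(-186538))/(-199662 + (-167)² - 372*(-167)) + 47496 = (238 + 186538)/(-199662 + 27889 + 62124) + 47496 = 186776/(-109649) + 47496 = 186776*(-1/109649) + 47496 = -186776/109649 + 47496 = 5207702128/109649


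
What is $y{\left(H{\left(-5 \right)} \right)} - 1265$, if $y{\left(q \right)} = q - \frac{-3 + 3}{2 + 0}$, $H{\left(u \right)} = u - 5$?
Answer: $-1275$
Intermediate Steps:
$H{\left(u \right)} = -5 + u$ ($H{\left(u \right)} = u - 5 = -5 + u$)
$y{\left(q \right)} = q$ ($y{\left(q \right)} = q - \frac{0}{2} = q - 0 \cdot \frac{1}{2} = q - 0 = q + 0 = q$)
$y{\left(H{\left(-5 \right)} \right)} - 1265 = \left(-5 - 5\right) - 1265 = -10 - 1265 = -1275$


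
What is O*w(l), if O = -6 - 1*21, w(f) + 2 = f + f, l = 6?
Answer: -270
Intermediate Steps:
w(f) = -2 + 2*f (w(f) = -2 + (f + f) = -2 + 2*f)
O = -27 (O = -6 - 21 = -27)
O*w(l) = -27*(-2 + 2*6) = -27*(-2 + 12) = -27*10 = -270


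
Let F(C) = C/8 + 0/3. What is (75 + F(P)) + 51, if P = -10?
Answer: 499/4 ≈ 124.75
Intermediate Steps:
F(C) = C/8 (F(C) = C*(⅛) + 0*(⅓) = C/8 + 0 = C/8)
(75 + F(P)) + 51 = (75 + (⅛)*(-10)) + 51 = (75 - 5/4) + 51 = 295/4 + 51 = 499/4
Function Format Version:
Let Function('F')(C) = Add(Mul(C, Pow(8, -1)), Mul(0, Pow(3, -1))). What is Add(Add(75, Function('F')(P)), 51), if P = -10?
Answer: Rational(499, 4) ≈ 124.75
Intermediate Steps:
Function('F')(C) = Mul(Rational(1, 8), C) (Function('F')(C) = Add(Mul(C, Rational(1, 8)), Mul(0, Rational(1, 3))) = Add(Mul(Rational(1, 8), C), 0) = Mul(Rational(1, 8), C))
Add(Add(75, Function('F')(P)), 51) = Add(Add(75, Mul(Rational(1, 8), -10)), 51) = Add(Add(75, Rational(-5, 4)), 51) = Add(Rational(295, 4), 51) = Rational(499, 4)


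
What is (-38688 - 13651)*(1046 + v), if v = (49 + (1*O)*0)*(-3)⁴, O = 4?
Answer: -262480085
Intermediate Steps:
v = 3969 (v = (49 + (1*4)*0)*(-3)⁴ = (49 + 4*0)*81 = (49 + 0)*81 = 49*81 = 3969)
(-38688 - 13651)*(1046 + v) = (-38688 - 13651)*(1046 + 3969) = -52339*5015 = -262480085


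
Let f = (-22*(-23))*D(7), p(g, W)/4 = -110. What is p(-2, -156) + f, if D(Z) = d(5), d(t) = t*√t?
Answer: -440 + 2530*√5 ≈ 5217.3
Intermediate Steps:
d(t) = t^(3/2)
p(g, W) = -440 (p(g, W) = 4*(-110) = -440)
D(Z) = 5*√5 (D(Z) = 5^(3/2) = 5*√5)
f = 2530*√5 (f = (-22*(-23))*(5*√5) = 506*(5*√5) = 2530*√5 ≈ 5657.3)
p(-2, -156) + f = -440 + 2530*√5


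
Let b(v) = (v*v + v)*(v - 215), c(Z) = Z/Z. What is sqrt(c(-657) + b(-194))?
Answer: I*sqrt(15313777) ≈ 3913.3*I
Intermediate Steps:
c(Z) = 1
b(v) = (-215 + v)*(v + v**2) (b(v) = (v**2 + v)*(-215 + v) = (v + v**2)*(-215 + v) = (-215 + v)*(v + v**2))
sqrt(c(-657) + b(-194)) = sqrt(1 - 194*(-215 + (-194)**2 - 214*(-194))) = sqrt(1 - 194*(-215 + 37636 + 41516)) = sqrt(1 - 194*78937) = sqrt(1 - 15313778) = sqrt(-15313777) = I*sqrt(15313777)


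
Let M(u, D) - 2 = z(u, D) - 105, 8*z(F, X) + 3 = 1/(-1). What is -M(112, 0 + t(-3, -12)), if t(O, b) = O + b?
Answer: 207/2 ≈ 103.50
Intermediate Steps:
z(F, X) = -½ (z(F, X) = -3/8 + (⅛)/(-1) = -3/8 + (⅛)*(-1) = -3/8 - ⅛ = -½)
M(u, D) = -207/2 (M(u, D) = 2 + (-½ - 105) = 2 - 211/2 = -207/2)
-M(112, 0 + t(-3, -12)) = -1*(-207/2) = 207/2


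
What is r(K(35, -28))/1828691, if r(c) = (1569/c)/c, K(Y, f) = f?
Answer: 1569/1433693744 ≈ 1.0944e-6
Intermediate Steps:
r(c) = 1569/c**2
r(K(35, -28))/1828691 = (1569/(-28)**2)/1828691 = (1569*(1/784))*(1/1828691) = (1569/784)*(1/1828691) = 1569/1433693744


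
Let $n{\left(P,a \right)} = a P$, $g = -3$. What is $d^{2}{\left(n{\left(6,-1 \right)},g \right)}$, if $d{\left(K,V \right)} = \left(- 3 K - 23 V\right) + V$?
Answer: $7056$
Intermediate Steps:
$n{\left(P,a \right)} = P a$
$d{\left(K,V \right)} = - 22 V - 3 K$ ($d{\left(K,V \right)} = \left(- 23 V - 3 K\right) + V = - 22 V - 3 K$)
$d^{2}{\left(n{\left(6,-1 \right)},g \right)} = \left(\left(-22\right) \left(-3\right) - 3 \cdot 6 \left(-1\right)\right)^{2} = \left(66 - -18\right)^{2} = \left(66 + 18\right)^{2} = 84^{2} = 7056$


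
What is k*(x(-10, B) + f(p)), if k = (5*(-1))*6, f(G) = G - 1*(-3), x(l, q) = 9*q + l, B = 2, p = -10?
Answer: -30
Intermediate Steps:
x(l, q) = l + 9*q
f(G) = 3 + G (f(G) = G + 3 = 3 + G)
k = -30 (k = -5*6 = -30)
k*(x(-10, B) + f(p)) = -30*((-10 + 9*2) + (3 - 10)) = -30*((-10 + 18) - 7) = -30*(8 - 7) = -30*1 = -30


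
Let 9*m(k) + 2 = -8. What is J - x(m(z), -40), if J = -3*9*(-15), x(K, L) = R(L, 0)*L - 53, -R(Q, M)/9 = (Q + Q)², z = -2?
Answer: -2303542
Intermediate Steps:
R(Q, M) = -36*Q² (R(Q, M) = -9*(Q + Q)² = -9*4*Q² = -36*Q²)
m(k) = -10/9 (m(k) = -2/9 + (⅑)*(-8) = -2/9 - 8/9 = -10/9)
x(K, L) = -53 - 36*L³ (x(K, L) = (-36*L²)*L - 53 = -36*L³ - 53 = -53 - 36*L³)
J = 405 (J = -27*(-15) = 405)
J - x(m(z), -40) = 405 - (-53 - 36*(-40)³) = 405 - (-53 - 36*(-64000)) = 405 - (-53 + 2304000) = 405 - 1*2303947 = 405 - 2303947 = -2303542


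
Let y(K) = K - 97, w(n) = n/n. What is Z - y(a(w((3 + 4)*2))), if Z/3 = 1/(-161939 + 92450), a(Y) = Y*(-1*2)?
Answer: 2293136/23163 ≈ 99.000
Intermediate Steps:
w(n) = 1
a(Y) = -2*Y (a(Y) = Y*(-2) = -2*Y)
Z = -1/23163 (Z = 3/(-161939 + 92450) = 3/(-69489) = 3*(-1/69489) = -1/23163 ≈ -4.3172e-5)
y(K) = -97 + K
Z - y(a(w((3 + 4)*2))) = -1/23163 - (-97 - 2*1) = -1/23163 - (-97 - 2) = -1/23163 - 1*(-99) = -1/23163 + 99 = 2293136/23163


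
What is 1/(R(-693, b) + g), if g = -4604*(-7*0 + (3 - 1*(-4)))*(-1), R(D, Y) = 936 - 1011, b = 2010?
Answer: 1/32153 ≈ 3.1101e-5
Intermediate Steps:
R(D, Y) = -75
g = 32228 (g = -4604*(0 + (3 + 4))*(-1) = -4604*(0 + 7)*(-1) = -32228*(-1) = -4604*(-7) = 32228)
1/(R(-693, b) + g) = 1/(-75 + 32228) = 1/32153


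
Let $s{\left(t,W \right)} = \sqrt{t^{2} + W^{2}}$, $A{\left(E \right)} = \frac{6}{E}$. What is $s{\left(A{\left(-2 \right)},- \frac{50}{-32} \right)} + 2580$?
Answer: $2580 + \frac{\sqrt{2929}}{16} \approx 2583.4$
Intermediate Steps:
$s{\left(t,W \right)} = \sqrt{W^{2} + t^{2}}$
$s{\left(A{\left(-2 \right)},- \frac{50}{-32} \right)} + 2580 = \sqrt{\left(- \frac{50}{-32}\right)^{2} + \left(\frac{6}{-2}\right)^{2}} + 2580 = \sqrt{\left(\left(-50\right) \left(- \frac{1}{32}\right)\right)^{2} + \left(6 \left(- \frac{1}{2}\right)\right)^{2}} + 2580 = \sqrt{\left(\frac{25}{16}\right)^{2} + \left(-3\right)^{2}} + 2580 = \sqrt{\frac{625}{256} + 9} + 2580 = \sqrt{\frac{2929}{256}} + 2580 = \frac{\sqrt{2929}}{16} + 2580 = 2580 + \frac{\sqrt{2929}}{16}$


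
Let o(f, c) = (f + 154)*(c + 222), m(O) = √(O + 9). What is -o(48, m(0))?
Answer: -45450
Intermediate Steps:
m(O) = √(9 + O)
o(f, c) = (154 + f)*(222 + c)
-o(48, m(0)) = -(34188 + 154*√(9 + 0) + 222*48 + √(9 + 0)*48) = -(34188 + 154*√9 + 10656 + √9*48) = -(34188 + 154*3 + 10656 + 3*48) = -(34188 + 462 + 10656 + 144) = -1*45450 = -45450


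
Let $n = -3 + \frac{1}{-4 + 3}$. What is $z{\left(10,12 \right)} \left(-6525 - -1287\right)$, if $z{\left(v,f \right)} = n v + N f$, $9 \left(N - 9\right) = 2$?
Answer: $-370152$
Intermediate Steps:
$N = \frac{83}{9}$ ($N = 9 + \frac{1}{9} \cdot 2 = 9 + \frac{2}{9} = \frac{83}{9} \approx 9.2222$)
$n = -4$ ($n = -3 + \frac{1}{-1} = -3 - 1 = -4$)
$z{\left(v,f \right)} = - 4 v + \frac{83 f}{9}$
$z{\left(10,12 \right)} \left(-6525 - -1287\right) = \left(\left(-4\right) 10 + \frac{83}{9} \cdot 12\right) \left(-6525 - -1287\right) = \left(-40 + \frac{332}{3}\right) \left(-6525 + 1287\right) = \frac{212}{3} \left(-5238\right) = -370152$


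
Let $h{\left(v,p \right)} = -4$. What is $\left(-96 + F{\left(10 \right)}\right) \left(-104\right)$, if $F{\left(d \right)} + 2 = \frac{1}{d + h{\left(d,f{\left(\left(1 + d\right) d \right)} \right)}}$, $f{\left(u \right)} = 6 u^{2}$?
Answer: $\frac{30524}{3} \approx 10175.0$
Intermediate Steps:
$F{\left(d \right)} = -2 + \frac{1}{-4 + d}$ ($F{\left(d \right)} = -2 + \frac{1}{d - 4} = -2 + \frac{1}{-4 + d}$)
$\left(-96 + F{\left(10 \right)}\right) \left(-104\right) = \left(-96 + \frac{9 - 20}{-4 + 10}\right) \left(-104\right) = \left(-96 + \frac{9 - 20}{6}\right) \left(-104\right) = \left(-96 + \frac{1}{6} \left(-11\right)\right) \left(-104\right) = \left(-96 - \frac{11}{6}\right) \left(-104\right) = \left(- \frac{587}{6}\right) \left(-104\right) = \frac{30524}{3}$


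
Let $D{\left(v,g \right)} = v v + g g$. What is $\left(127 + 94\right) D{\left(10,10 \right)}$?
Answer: $44200$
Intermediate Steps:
$D{\left(v,g \right)} = g^{2} + v^{2}$ ($D{\left(v,g \right)} = v^{2} + g^{2} = g^{2} + v^{2}$)
$\left(127 + 94\right) D{\left(10,10 \right)} = \left(127 + 94\right) \left(10^{2} + 10^{2}\right) = 221 \left(100 + 100\right) = 221 \cdot 200 = 44200$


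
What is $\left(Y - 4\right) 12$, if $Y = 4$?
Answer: $0$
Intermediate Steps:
$\left(Y - 4\right) 12 = \left(4 - 4\right) 12 = 0 \cdot 12 = 0$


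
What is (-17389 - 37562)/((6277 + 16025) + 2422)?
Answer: -54951/24724 ≈ -2.2226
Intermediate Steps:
(-17389 - 37562)/((6277 + 16025) + 2422) = -54951/(22302 + 2422) = -54951/24724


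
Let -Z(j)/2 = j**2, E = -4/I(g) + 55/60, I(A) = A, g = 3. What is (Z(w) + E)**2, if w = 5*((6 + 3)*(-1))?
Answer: 2362446025/144 ≈ 1.6406e+7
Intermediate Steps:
w = -45 (w = 5*(9*(-1)) = 5*(-9) = -45)
E = -5/12 (E = -4/3 + 55/60 = -4*1/3 + 55*(1/60) = -4/3 + 11/12 = -5/12 ≈ -0.41667)
Z(j) = -2*j**2
(Z(w) + E)**2 = (-2*(-45)**2 - 5/12)**2 = (-2*2025 - 5/12)**2 = (-4050 - 5/12)**2 = (-48605/12)**2 = 2362446025/144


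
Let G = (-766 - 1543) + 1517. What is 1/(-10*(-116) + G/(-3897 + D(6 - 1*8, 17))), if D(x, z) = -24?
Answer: 1307/1516384 ≈ 0.00086192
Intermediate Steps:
G = -792 (G = -2309 + 1517 = -792)
1/(-10*(-116) + G/(-3897 + D(6 - 1*8, 17))) = 1/(-10*(-116) - 792/(-3897 - 24)) = 1/(1160 - 792/(-3921)) = 1/(1160 - 792*(-1/3921)) = 1/(1160 + 264/1307) = 1/(1516384/1307) = 1307/1516384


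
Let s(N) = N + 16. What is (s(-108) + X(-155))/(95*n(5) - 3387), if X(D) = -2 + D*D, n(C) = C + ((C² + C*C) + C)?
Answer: 2659/257 ≈ 10.346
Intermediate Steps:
s(N) = 16 + N
n(C) = 2*C + 2*C² (n(C) = C + ((C² + C²) + C) = C + (2*C² + C) = C + (C + 2*C²) = 2*C + 2*C²)
X(D) = -2 + D²
(s(-108) + X(-155))/(95*n(5) - 3387) = ((16 - 108) + (-2 + (-155)²))/(95*(2*5*(1 + 5)) - 3387) = (-92 + (-2 + 24025))/(95*(2*5*6) - 3387) = (-92 + 24023)/(95*60 - 3387) = 23931/(5700 - 3387) = 23931/2313 = 23931*(1/2313) = 2659/257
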